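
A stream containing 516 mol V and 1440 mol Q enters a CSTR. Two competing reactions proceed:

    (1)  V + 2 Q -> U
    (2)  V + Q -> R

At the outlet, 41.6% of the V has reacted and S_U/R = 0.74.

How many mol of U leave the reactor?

91.3 mol

Conversion of V: V consumed = 0.416 × 516 = 214.7 mol = 1ξ₁ + 1ξ₂.
Selectivity: 1ξ₁ / (1ξ₂) = 0.74 → ξ₁ = 0.74 ξ₂.
Substitute: (1·0.74 + 1) ξ₂ = 214.7 → ξ₂ = 123.4 mol, ξ₁ = 91.29 mol.
Outlet amounts (n = n₀ + Σ ν·ξ):
  V: 516 − 1(91.29) − 1(123.4) = 301.3
  Q: 1440 − 2(91.29) − 1(123.4) = 1134
  U: 0 + 1(91.29) = 91.29
  R: 0 + 1(123.4) = 123.4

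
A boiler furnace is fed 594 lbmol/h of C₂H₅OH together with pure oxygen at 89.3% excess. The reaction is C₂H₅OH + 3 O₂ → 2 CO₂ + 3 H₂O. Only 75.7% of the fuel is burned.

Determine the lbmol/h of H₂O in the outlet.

1350 lbmol/h

Stoichiometric O₂ = 3 × 594 = 1782 lbmol/h; O₂ fed = 1782 × 1.893 = 3373 lbmol/h.
Fuel reacted = 0.757 × 594 → ξ = 449.7 lbmol/h.
Outlet (n = n₀ + ν ξ):
  C₂H₅OH: 594 − 1(449.7) = 144.3
  O₂: 3373 − 3(449.7) = 2024
  CO₂: 0 + 2(449.7) = 899.3
  H₂O: 0 + 3(449.7) = 1349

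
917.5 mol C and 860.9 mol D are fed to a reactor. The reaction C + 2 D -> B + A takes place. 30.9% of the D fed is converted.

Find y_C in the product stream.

D reacted = 0.309 × 860.9 = 266 mol; ν_D = −2, so ξ = 266/2 = 133 mol.
Outlet amounts (n = n₀ + ν ξ):
  C: 917.5 − 1(133) = 784.5
  D: 860.9 − 2(133) = 594.9
  B: 0 + 1(133) = 133
  A: 0 + 1(133) = 133
Total out = 1645 mol; y_C = 784.5 / 1645 = 0.4768.

0.477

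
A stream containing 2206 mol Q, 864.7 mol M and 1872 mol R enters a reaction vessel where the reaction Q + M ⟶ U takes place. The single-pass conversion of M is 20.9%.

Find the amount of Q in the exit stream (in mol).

2030 mol

M reacted = 0.209 × 864.7 = 180.7 mol; ν_M = −1, so ξ = 180.7/1 = 180.7 mol.
Outlet amounts (n = n₀ + ν ξ):
  Q: 2206 − 1(180.7) = 2025
  M: 864.7 − 1(180.7) = 684
  U: 0 + 1(180.7) = 180.7
  R: 1872 (inert)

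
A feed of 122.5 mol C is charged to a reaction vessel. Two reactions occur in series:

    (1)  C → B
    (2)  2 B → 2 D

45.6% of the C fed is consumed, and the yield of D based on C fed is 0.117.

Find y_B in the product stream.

0.339

Conversion of C: C consumed = 1ξ₁ = 0.456 × 122.5 → ξ₁ = 55.86 mol.
Yield of D: 2ξ₂ / 122.5 = 0.117 → ξ₂ = 7.166 mol.
Outlet amounts (n = n₀ + Σ ν·ξ):
  C: 122.5 − 1(55.86) = 66.64
  B: 0 + 1(55.86) − 2(7.166) = 41.53
  D: 0 + 2(7.166) = 14.33
Total out = 122.5 mol; y_B = 41.53 / 122.5 = 0.339.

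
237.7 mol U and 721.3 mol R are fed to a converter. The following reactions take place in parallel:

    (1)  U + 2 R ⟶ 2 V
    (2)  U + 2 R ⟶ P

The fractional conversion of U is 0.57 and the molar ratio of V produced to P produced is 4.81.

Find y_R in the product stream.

0.575

Conversion of U: U consumed = 0.57 × 237.7 = 135.5 mol = 1ξ₁ + 1ξ₂.
Selectivity: 2ξ₁ / (1ξ₂) = 4.81 → ξ₁ = 2.405 ξ₂.
Substitute: (1·2.405 + 1) ξ₂ = 135.5 → ξ₂ = 39.79 mol, ξ₁ = 95.7 mol.
Outlet amounts (n = n₀ + Σ ν·ξ):
  U: 237.7 − 1(95.7) − 1(39.79) = 102.2
  R: 721.3 − 2(95.7) − 2(39.79) = 450.3
  V: 0 + 2(95.7) = 191.4
  P: 0 + 1(39.79) = 39.79
Total out = 783.7 mol; y_R = 450.3 / 783.7 = 0.5746.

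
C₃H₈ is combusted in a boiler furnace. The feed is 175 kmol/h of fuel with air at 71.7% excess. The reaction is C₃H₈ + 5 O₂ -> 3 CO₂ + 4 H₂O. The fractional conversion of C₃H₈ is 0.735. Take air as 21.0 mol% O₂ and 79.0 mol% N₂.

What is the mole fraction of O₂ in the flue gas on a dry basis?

0.124

Stoichiometric O₂ = 5 × 175 = 875 kmol/h; O₂ fed = 875 × 1.717 = 1502 kmol/h.
N₂ fed = 1502 × 79/21 = 5652 kmol/h.
Fuel reacted = 0.735 × 175 → ξ = 128.6 kmol/h.
Outlet (n = n₀ + ν ξ):
  C₃H₈: 175 − 1(128.6) = 46.38
  O₂: 1502 − 5(128.6) = 859.2
  N₂: 5652 (inert)
  CO₂: 0 + 3(128.6) = 385.9
  H₂O: 0 + 4(128.6) = 514.5
Dry total = 6943 kmol/h; y_O₂ (dry) = 859.2 / 6943 = 0.1238.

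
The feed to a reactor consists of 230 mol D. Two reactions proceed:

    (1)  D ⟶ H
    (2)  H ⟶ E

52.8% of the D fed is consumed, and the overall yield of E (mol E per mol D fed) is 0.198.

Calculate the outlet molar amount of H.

75.9 mol

Conversion of D: D consumed = 1ξ₁ = 0.528 × 230 → ξ₁ = 121.4 mol.
Yield of E: 1ξ₂ / 230 = 0.198 → ξ₂ = 45.54 mol.
Outlet amounts (n = n₀ + Σ ν·ξ):
  D: 230 − 1(121.4) = 108.6
  H: 0 + 1(121.4) − 1(45.54) = 75.9
  E: 0 + 1(45.54) = 45.54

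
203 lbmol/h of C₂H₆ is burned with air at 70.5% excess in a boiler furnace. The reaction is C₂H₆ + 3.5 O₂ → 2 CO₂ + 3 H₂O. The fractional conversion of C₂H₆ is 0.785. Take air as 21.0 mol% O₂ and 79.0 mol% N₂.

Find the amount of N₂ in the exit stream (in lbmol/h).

Stoichiometric O₂ = 3.5 × 203 = 710.5 lbmol/h; O₂ fed = 710.5 × 1.705 = 1211 lbmol/h.
N₂ fed = 1211 × 79/21 = 4557 lbmol/h.
Fuel reacted = 0.785 × 203 → ξ = 159.4 lbmol/h.
Outlet (n = n₀ + ν ξ):
  C₂H₆: 203 − 1(159.4) = 43.64
  O₂: 1211 − 3.5(159.4) = 653.7
  N₂: 4557 (inert)
  CO₂: 0 + 2(159.4) = 318.7
  H₂O: 0 + 3(159.4) = 478.1

4560 lbmol/h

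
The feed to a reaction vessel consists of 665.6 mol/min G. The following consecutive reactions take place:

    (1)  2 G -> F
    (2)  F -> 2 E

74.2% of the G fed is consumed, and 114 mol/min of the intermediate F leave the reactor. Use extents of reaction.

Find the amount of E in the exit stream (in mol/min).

266 mol/min

Conversion of G: G consumed = 2ξ₁ = 0.742 × 665.6 → ξ₁ = 246.9 mol/min.
F balance: n_F = 0 + 1ξ₁ − 1ξ₂ = 114 → ξ₂ = (1·246.9 − 114)/1 = 132.9 mol/min.
Outlet amounts (n = n₀ + Σ ν·ξ):
  G: 665.6 − 2(246.9) = 171.7
  F: 0 + 1(246.9) − 1(132.9) = 114
  E: 0 + 2(132.9) = 265.9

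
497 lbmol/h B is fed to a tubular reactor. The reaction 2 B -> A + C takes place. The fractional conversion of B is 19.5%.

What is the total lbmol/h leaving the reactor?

497 lbmol/h

B reacted = 0.195 × 497 = 96.92 lbmol/h; ν_B = −2, so ξ = 96.92/2 = 48.46 lbmol/h.
Outlet amounts (n = n₀ + ν ξ):
  B: 497 − 2(48.46) = 400.1
  A: 0 + 1(48.46) = 48.46
  C: 0 + 1(48.46) = 48.46
Total out = 400.1 + 48.46 + 48.46 = 497 lbmol/h.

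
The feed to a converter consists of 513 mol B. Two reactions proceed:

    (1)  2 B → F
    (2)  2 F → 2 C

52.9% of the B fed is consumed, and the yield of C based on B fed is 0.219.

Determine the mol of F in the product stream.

23.3 mol

Conversion of B: B consumed = 2ξ₁ = 0.529 × 513 → ξ₁ = 135.7 mol.
Yield of C: 2ξ₂ / 513 = 0.219 → ξ₂ = 56.17 mol.
Outlet amounts (n = n₀ + Σ ν·ξ):
  B: 513 − 2(135.7) = 241.6
  F: 0 + 1(135.7) − 2(56.17) = 23.34
  C: 0 + 2(56.17) = 112.3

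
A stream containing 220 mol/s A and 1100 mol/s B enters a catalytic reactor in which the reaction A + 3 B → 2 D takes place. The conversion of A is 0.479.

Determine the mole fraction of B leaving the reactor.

0.707

A reacted = 0.479 × 220 = 105.4 mol/s; ν_A = −1, so ξ = 105.4/1 = 105.4 mol/s.
Outlet amounts (n = n₀ + ν ξ):
  A: 220 − 1(105.4) = 114.6
  B: 1100 − 3(105.4) = 783.9
  D: 0 + 2(105.4) = 210.8
Total out = 1109 mol/s; y_B = 783.9 / 1109 = 0.7067.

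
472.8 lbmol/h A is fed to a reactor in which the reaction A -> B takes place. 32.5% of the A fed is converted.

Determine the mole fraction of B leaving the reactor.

A reacted = 0.325 × 472.8 = 153.7 lbmol/h; ν_A = −1, so ξ = 153.7/1 = 153.7 lbmol/h.
Outlet amounts (n = n₀ + ν ξ):
  A: 472.8 − 1(153.7) = 319.1
  B: 0 + 1(153.7) = 153.7
Total out = 472.8 lbmol/h; y_B = 153.7 / 472.8 = 0.325.

0.325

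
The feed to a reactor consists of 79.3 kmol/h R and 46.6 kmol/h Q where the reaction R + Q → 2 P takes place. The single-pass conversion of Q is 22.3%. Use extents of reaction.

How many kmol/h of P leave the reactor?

Q reacted = 0.223 × 46.6 = 10.39 kmol/h; ν_Q = −1, so ξ = 10.39/1 = 10.39 kmol/h.
Outlet amounts (n = n₀ + ν ξ):
  R: 79.3 − 1(10.39) = 68.91
  Q: 46.6 − 1(10.39) = 36.21
  P: 0 + 2(10.39) = 20.78

20.8 kmol/h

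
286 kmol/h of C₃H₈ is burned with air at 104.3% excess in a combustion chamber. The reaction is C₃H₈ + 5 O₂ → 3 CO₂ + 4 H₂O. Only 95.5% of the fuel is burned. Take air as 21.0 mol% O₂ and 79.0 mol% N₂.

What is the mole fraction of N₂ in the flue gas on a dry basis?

0.821

Stoichiometric O₂ = 5 × 286 = 1430 kmol/h; O₂ fed = 1430 × 2.043 = 2921 kmol/h.
N₂ fed = 2921 × 79/21 = 10990 kmol/h.
Fuel reacted = 0.955 × 286 → ξ = 273.1 kmol/h.
Outlet (n = n₀ + ν ξ):
  C₃H₈: 286 − 1(273.1) = 12.87
  O₂: 2921 − 5(273.1) = 1556
  N₂: 10990 (inert)
  CO₂: 0 + 3(273.1) = 819.4
  H₂O: 0 + 4(273.1) = 1093
Dry total = 13380 kmol/h; y_N₂ (dry) = 10990 / 13380 = 0.8215.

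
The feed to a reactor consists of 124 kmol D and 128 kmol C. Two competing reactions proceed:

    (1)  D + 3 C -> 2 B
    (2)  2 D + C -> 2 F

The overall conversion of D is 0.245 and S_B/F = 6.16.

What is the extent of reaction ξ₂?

Conversion of D: D consumed = 0.245 × 124 = 30.38 kmol = 1ξ₁ + 2ξ₂.
Selectivity: 2ξ₁ / (2ξ₂) = 6.16 → ξ₁ = 6.16 ξ₂.
Substitute: (1·6.16 + 2) ξ₂ = 30.38 → ξ₂ = 3.723 kmol, ξ₁ = 22.93 kmol.
Outlet amounts (n = n₀ + Σ ν·ξ):
  D: 124 − 1(22.93) − 2(3.723) = 93.62
  C: 128 − 3(22.93) − 1(3.723) = 55.48
  B: 0 + 2(22.93) = 45.87
  F: 0 + 2(3.723) = 7.446

ξ₂ = 3.72 kmol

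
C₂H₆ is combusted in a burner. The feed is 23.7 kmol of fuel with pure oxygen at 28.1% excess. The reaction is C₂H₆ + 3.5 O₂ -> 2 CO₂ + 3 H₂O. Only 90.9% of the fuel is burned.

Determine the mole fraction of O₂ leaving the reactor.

0.219

Stoichiometric O₂ = 3.5 × 23.7 = 82.95 kmol; O₂ fed = 82.95 × 1.281 = 106.3 kmol.
Fuel reacted = 0.909 × 23.7 → ξ = 21.54 kmol.
Outlet (n = n₀ + ν ξ):
  C₂H₆: 23.7 − 1(21.54) = 2.157
  O₂: 106.3 − 3.5(21.54) = 30.86
  CO₂: 0 + 2(21.54) = 43.09
  H₂O: 0 + 3(21.54) = 64.63
Total out = 140.7 kmol; y_O₂ = 30.86 / 140.7 = 0.2193.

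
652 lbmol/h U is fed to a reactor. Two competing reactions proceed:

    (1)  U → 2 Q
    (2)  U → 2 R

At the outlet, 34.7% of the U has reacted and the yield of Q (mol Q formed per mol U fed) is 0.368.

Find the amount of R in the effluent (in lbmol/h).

Yield of Q: 2ξ₁ / 652 = 0.368 → ξ₁ = 120 lbmol/h.
Conversion of U: 1ξ₁ + 1ξ₂ = 0.347 × 652 = 226.2 → ξ₂ = 106.3 lbmol/h.
Outlet amounts (n = n₀ + Σ ν·ξ):
  U: 652 − 1(120) − 1(106.3) = 425.8
  Q: 0 + 2(120) = 239.9
  R: 0 + 2(106.3) = 212.6

213 lbmol/h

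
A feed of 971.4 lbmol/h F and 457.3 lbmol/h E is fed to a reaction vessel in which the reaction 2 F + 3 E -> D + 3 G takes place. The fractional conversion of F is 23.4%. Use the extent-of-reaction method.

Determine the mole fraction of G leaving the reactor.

0.259

F reacted = 0.234 × 971.4 = 227.3 lbmol/h; ν_F = −2, so ξ = 227.3/2 = 113.7 lbmol/h.
Outlet amounts (n = n₀ + ν ξ):
  F: 971.4 − 2(113.7) = 744.1
  E: 457.3 − 3(113.7) = 116.3
  D: 0 + 1(113.7) = 113.7
  G: 0 + 3(113.7) = 341
Total out = 1315 lbmol/h; y_G = 341 / 1315 = 0.2593.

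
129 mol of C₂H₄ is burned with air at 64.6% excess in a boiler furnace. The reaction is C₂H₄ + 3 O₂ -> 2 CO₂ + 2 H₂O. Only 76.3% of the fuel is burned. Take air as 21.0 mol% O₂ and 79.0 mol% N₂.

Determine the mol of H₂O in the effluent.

Stoichiometric O₂ = 3 × 129 = 387 mol; O₂ fed = 387 × 1.646 = 637 mol.
N₂ fed = 637 × 79/21 = 2396 mol.
Fuel reacted = 0.763 × 129 → ξ = 98.43 mol.
Outlet (n = n₀ + ν ξ):
  C₂H₄: 129 − 1(98.43) = 30.57
  O₂: 637 − 3(98.43) = 341.7
  N₂: 2396 (inert)
  CO₂: 0 + 2(98.43) = 196.9
  H₂O: 0 + 2(98.43) = 196.9

197 mol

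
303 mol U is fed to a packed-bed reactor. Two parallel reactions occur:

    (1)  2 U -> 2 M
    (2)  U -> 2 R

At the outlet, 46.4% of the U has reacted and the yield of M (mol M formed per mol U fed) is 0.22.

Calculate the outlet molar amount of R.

148 mol

Yield of M: 2ξ₁ / 303 = 0.22 → ξ₁ = 33.33 mol.
Conversion of U: 2ξ₁ + 1ξ₂ = 0.464 × 303 = 140.6 → ξ₂ = 73.93 mol.
Outlet amounts (n = n₀ + Σ ν·ξ):
  U: 303 − 2(33.33) − 1(73.93) = 162.4
  M: 0 + 2(33.33) = 66.66
  R: 0 + 2(73.93) = 147.9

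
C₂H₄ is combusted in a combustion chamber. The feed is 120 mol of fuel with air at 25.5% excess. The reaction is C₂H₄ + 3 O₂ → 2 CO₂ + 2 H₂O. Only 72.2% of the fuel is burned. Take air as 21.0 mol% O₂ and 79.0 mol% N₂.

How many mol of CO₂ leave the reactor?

Stoichiometric O₂ = 3 × 120 = 360 mol; O₂ fed = 360 × 1.255 = 451.8 mol.
N₂ fed = 451.8 × 79/21 = 1700 mol.
Fuel reacted = 0.722 × 120 → ξ = 86.64 mol.
Outlet (n = n₀ + ν ξ):
  C₂H₄: 120 − 1(86.64) = 33.36
  O₂: 451.8 − 3(86.64) = 191.9
  N₂: 1700 (inert)
  CO₂: 0 + 2(86.64) = 173.3
  H₂O: 0 + 2(86.64) = 173.3

173 mol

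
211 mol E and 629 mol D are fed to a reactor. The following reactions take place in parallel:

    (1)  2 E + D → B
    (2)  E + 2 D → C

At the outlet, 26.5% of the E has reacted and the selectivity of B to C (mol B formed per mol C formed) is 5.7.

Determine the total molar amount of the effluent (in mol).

Conversion of E: E consumed = 0.265 × 211 = 55.92 mol = 2ξ₁ + 1ξ₂.
Selectivity: 1ξ₁ / (1ξ₂) = 5.7 → ξ₁ = 5.7 ξ₂.
Substitute: (2·5.7 + 1) ξ₂ = 55.92 → ξ₂ = 4.509 mol, ξ₁ = 25.7 mol.
Outlet amounts (n = n₀ + Σ ν·ξ):
  E: 211 − 2(25.7) − 1(4.509) = 155.1
  D: 629 − 1(25.7) − 2(4.509) = 594.3
  B: 0 + 1(25.7) = 25.7
  C: 0 + 1(4.509) = 4.509
Total out = 155.1 + 594.3 + 25.7 + 4.509 = 779.6 mol.

780 mol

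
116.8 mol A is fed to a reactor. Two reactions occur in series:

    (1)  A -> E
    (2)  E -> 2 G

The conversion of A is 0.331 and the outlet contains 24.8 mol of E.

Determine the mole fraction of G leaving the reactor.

0.212

Conversion of A: A consumed = 1ξ₁ = 0.331 × 116.8 → ξ₁ = 38.66 mol.
E balance: n_E = 0 + 1ξ₁ − 1ξ₂ = 24.8 → ξ₂ = (1·38.66 − 24.8)/1 = 13.86 mol.
Outlet amounts (n = n₀ + Σ ν·ξ):
  A: 116.8 − 1(38.66) = 78.14
  E: 0 + 1(38.66) − 1(13.86) = 24.8
  G: 0 + 2(13.86) = 27.72
Total out = 130.7 mol; y_G = 27.72 / 130.7 = 0.2122.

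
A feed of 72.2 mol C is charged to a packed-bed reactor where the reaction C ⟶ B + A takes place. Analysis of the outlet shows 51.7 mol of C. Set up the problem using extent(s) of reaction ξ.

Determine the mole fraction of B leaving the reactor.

0.221

For C: n = n₀ − 1ξ → 51.7 = 72.2 − 1ξ, giving ξ = 20.5 mol.
Outlet amounts (n = n₀ + ν ξ):
  C: 72.2 − 1(20.5) = 51.7
  B: 0 + 1(20.5) = 20.5
  A: 0 + 1(20.5) = 20.5
Total out = 92.7 mol; y_B = 20.5 / 92.7 = 0.2211.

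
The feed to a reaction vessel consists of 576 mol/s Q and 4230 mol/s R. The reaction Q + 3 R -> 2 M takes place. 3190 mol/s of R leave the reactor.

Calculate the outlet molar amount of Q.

229 mol/s

For R: n = n₀ − 3ξ → 3190 = 4230 − 3ξ, giving ξ = 346.7 mol/s.
Outlet amounts (n = n₀ + ν ξ):
  Q: 576 − 1(346.7) = 229.3
  R: 4230 − 3(346.7) = 3190
  M: 0 + 2(346.7) = 693.3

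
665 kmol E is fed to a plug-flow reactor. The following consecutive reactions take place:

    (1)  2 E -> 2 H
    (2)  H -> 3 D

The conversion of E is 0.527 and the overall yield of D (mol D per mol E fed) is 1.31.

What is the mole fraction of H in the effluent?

Conversion of E: E consumed = 2ξ₁ = 0.527 × 665 → ξ₁ = 175.2 kmol.
Yield of D: 3ξ₂ / 665 = 1.31 → ξ₂ = 290.4 kmol.
Outlet amounts (n = n₀ + Σ ν·ξ):
  E: 665 − 2(175.2) = 314.5
  H: 0 + 2(175.2) − 1(290.4) = 60.07
  D: 0 + 3(290.4) = 871.2
Total out = 1246 kmol; y_H = 60.07 / 1246 = 0.04822.

0.0482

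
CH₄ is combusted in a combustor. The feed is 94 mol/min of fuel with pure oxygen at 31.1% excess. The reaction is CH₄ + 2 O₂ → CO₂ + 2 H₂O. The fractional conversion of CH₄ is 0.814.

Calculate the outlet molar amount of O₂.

Stoichiometric O₂ = 2 × 94 = 188 mol/min; O₂ fed = 188 × 1.311 = 246.5 mol/min.
Fuel reacted = 0.814 × 94 → ξ = 76.52 mol/min.
Outlet (n = n₀ + ν ξ):
  CH₄: 94 − 1(76.52) = 17.48
  O₂: 246.5 − 2(76.52) = 93.44
  CO₂: 0 + 1(76.52) = 76.52
  H₂O: 0 + 2(76.52) = 153

93.4 mol/min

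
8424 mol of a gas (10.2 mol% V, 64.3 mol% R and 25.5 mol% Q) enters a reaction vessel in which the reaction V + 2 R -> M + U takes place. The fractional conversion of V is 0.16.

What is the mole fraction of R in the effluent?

V reacted = 0.16 × 859.2 = 137.5 mol; ν_V = −1, so ξ = 137.5/1 = 137.5 mol.
Outlet amounts (n = n₀ + ν ξ):
  V: 859.2 − 1(137.5) = 721.8
  R: 5417 − 2(137.5) = 5142
  M: 0 + 1(137.5) = 137.5
  U: 0 + 1(137.5) = 137.5
  Q: 2148 (inert)
Total out = 8287 mol; y_R = 5142 / 8287 = 0.6205.

0.62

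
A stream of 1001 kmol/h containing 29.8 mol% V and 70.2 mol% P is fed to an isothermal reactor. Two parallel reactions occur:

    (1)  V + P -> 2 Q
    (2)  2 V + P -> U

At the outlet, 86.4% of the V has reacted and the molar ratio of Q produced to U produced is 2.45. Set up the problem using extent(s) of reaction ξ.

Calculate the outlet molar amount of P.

Conversion of V: V consumed = 0.864 × 298.3 = 257.7 kmol/h = 1ξ₁ + 2ξ₂.
Selectivity: 2ξ₁ / (1ξ₂) = 2.45 → ξ₁ = 1.225 ξ₂.
Substitute: (1·1.225 + 2) ξ₂ = 257.7 → ξ₂ = 79.92 kmol/h, ξ₁ = 97.9 kmol/h.
Outlet amounts (n = n₀ + Σ ν·ξ):
  V: 298.3 − 1(97.9) − 2(79.92) = 40.57
  P: 702.7 − 1(97.9) − 1(79.92) = 524.9
  Q: 0 + 2(97.9) = 195.8
  U: 0 + 1(79.92) = 79.92

525 kmol/h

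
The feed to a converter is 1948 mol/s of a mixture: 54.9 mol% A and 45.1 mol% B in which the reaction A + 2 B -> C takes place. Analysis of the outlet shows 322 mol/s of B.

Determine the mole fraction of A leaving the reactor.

0.569

For B: n = n₀ − 2ξ → 322 = 878.5 − 2ξ, giving ξ = 278.3 mol/s.
Outlet amounts (n = n₀ + ν ξ):
  A: 1069 − 1(278.3) = 791.2
  B: 878.5 − 2(278.3) = 322
  C: 0 + 1(278.3) = 278.3
Total out = 1391 mol/s; y_A = 791.2 / 1391 = 0.5686.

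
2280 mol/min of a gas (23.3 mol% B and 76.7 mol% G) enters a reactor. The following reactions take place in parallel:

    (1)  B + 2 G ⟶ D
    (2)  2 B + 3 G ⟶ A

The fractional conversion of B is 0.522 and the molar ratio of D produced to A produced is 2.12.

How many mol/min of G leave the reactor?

Conversion of B: B consumed = 0.522 × 531.2 = 277.3 mol/min = 1ξ₁ + 2ξ₂.
Selectivity: 1ξ₁ / (1ξ₂) = 2.12 → ξ₁ = 2.12 ξ₂.
Substitute: (1·2.12 + 2) ξ₂ = 277.3 → ξ₂ = 67.31 mol/min, ξ₁ = 142.7 mol/min.
Outlet amounts (n = n₀ + Σ ν·ξ):
  B: 531.2 − 1(142.7) − 2(67.31) = 253.9
  G: 1749 − 2(142.7) − 3(67.31) = 1261
  D: 0 + 1(142.7) = 142.7
  A: 0 + 1(67.31) = 67.31

1260 mol/min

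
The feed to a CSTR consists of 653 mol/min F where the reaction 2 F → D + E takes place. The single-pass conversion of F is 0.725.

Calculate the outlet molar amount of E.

237 mol/min

F reacted = 0.725 × 653 = 473.4 mol/min; ν_F = −2, so ξ = 473.4/2 = 236.7 mol/min.
Outlet amounts (n = n₀ + ν ξ):
  F: 653 − 2(236.7) = 179.6
  D: 0 + 1(236.7) = 236.7
  E: 0 + 1(236.7) = 236.7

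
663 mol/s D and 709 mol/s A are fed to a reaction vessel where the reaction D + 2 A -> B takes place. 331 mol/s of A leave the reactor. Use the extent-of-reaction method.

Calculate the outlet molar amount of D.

For A: n = n₀ − 2ξ → 331 = 709 − 2ξ, giving ξ = 189 mol/s.
Outlet amounts (n = n₀ + ν ξ):
  D: 663 − 1(189) = 474
  A: 709 − 2(189) = 331
  B: 0 + 1(189) = 189

474 mol/s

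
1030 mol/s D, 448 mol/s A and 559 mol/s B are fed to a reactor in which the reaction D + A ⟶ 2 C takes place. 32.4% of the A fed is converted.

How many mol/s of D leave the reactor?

A reacted = 0.324 × 448 = 145.2 mol/s; ν_A = −1, so ξ = 145.2/1 = 145.2 mol/s.
Outlet amounts (n = n₀ + ν ξ):
  D: 1030 − 1(145.2) = 884.8
  A: 448 − 1(145.2) = 302.8
  C: 0 + 2(145.2) = 290.3
  B: 559 (inert)

885 mol/s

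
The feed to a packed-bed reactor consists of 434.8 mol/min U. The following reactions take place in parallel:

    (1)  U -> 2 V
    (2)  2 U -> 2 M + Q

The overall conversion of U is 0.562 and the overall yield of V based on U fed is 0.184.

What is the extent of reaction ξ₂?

ξ₂ = 102 mol/min

Yield of V: 2ξ₁ / 434.8 = 0.184 → ξ₁ = 40 mol/min.
Conversion of U: 1ξ₁ + 2ξ₂ = 0.562 × 434.8 = 244.4 → ξ₂ = 102.2 mol/min.
Outlet amounts (n = n₀ + Σ ν·ξ):
  U: 434.8 − 1(40) − 2(102.2) = 190.4
  V: 0 + 2(40) = 80
  M: 0 + 2(102.2) = 204.4
  Q: 0 + 1(102.2) = 102.2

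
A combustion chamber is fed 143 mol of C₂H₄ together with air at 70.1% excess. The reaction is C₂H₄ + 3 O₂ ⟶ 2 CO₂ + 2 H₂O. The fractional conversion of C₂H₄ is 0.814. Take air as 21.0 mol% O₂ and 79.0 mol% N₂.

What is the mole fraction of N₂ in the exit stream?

Stoichiometric O₂ = 3 × 143 = 429 mol; O₂ fed = 429 × 1.701 = 729.7 mol.
N₂ fed = 729.7 × 79/21 = 2745 mol.
Fuel reacted = 0.814 × 143 → ξ = 116.4 mol.
Outlet (n = n₀ + ν ξ):
  C₂H₄: 143 − 1(116.4) = 26.6
  O₂: 729.7 − 3(116.4) = 380.5
  N₂: 2745 (inert)
  CO₂: 0 + 2(116.4) = 232.8
  H₂O: 0 + 2(116.4) = 232.8
Total out = 3618 mol; y_N₂ = 2745 / 3618 = 0.7588.

0.759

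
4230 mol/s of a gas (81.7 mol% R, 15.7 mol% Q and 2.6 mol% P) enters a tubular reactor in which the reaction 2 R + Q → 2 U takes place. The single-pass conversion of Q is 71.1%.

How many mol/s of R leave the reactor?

2510 mol/s

Q reacted = 0.711 × 664.1 = 472.2 mol/s; ν_Q = −1, so ξ = 472.2/1 = 472.2 mol/s.
Outlet amounts (n = n₀ + ν ξ):
  R: 3456 − 2(472.2) = 2512
  Q: 664.1 − 1(472.2) = 191.9
  U: 0 + 2(472.2) = 944.4
  P: 110 (inert)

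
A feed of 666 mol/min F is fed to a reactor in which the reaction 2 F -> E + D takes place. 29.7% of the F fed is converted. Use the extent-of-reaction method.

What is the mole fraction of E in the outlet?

0.148

F reacted = 0.297 × 666 = 197.8 mol/min; ν_F = −2, so ξ = 197.8/2 = 98.9 mol/min.
Outlet amounts (n = n₀ + ν ξ):
  F: 666 − 2(98.9) = 468.2
  E: 0 + 1(98.9) = 98.9
  D: 0 + 1(98.9) = 98.9
Total out = 666 mol/min; y_E = 98.9 / 666 = 0.1485.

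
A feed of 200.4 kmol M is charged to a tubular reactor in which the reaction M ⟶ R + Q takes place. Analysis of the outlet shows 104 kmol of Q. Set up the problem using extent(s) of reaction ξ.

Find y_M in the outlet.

For Q: n = n₀ + 1ξ → 104 = 0 + 1ξ, giving ξ = 104 kmol.
Outlet amounts (n = n₀ + ν ξ):
  M: 200.4 − 1(104) = 96.4
  R: 0 + 1(104) = 104
  Q: 0 + 1(104) = 104
Total out = 304.4 kmol; y_M = 96.4 / 304.4 = 0.3167.

0.317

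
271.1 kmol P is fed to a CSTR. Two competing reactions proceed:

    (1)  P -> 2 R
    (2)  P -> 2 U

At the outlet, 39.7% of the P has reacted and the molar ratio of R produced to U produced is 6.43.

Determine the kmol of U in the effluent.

29 kmol

Conversion of P: P consumed = 0.397 × 271.1 = 107.6 kmol = 1ξ₁ + 1ξ₂.
Selectivity: 2ξ₁ / (2ξ₂) = 6.43 → ξ₁ = 6.43 ξ₂.
Substitute: (1·6.43 + 1) ξ₂ = 107.6 → ξ₂ = 14.49 kmol, ξ₁ = 93.14 kmol.
Outlet amounts (n = n₀ + Σ ν·ξ):
  P: 271.1 − 1(93.14) − 1(14.49) = 163.5
  R: 0 + 2(93.14) = 186.3
  U: 0 + 2(14.49) = 28.97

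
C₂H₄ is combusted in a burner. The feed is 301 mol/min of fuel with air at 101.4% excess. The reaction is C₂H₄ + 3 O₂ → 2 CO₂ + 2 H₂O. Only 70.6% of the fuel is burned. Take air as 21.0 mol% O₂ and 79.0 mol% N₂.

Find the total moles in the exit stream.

8960 mol/min

Stoichiometric O₂ = 3 × 301 = 903 mol/min; O₂ fed = 903 × 2.014 = 1819 mol/min.
N₂ fed = 1819 × 79/21 = 6842 mol/min.
Fuel reacted = 0.706 × 301 → ξ = 212.5 mol/min.
Outlet (n = n₀ + ν ξ):
  C₂H₄: 301 − 1(212.5) = 88.49
  O₂: 1819 − 3(212.5) = 1181
  N₂: 6842 (inert)
  CO₂: 0 + 2(212.5) = 425
  H₂O: 0 + 2(212.5) = 425
Total out = 88.49 + 1181 + 6842 + 425 + 425 = 8961 mol/min.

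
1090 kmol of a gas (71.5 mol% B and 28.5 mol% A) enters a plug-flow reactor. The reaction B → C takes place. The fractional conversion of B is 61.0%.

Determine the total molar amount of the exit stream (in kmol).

1090 kmol

B reacted = 0.61 × 779.4 = 475.4 kmol; ν_B = −1, so ξ = 475.4/1 = 475.4 kmol.
Outlet amounts (n = n₀ + ν ξ):
  B: 779.4 − 1(475.4) = 303.9
  C: 0 + 1(475.4) = 475.4
  A: 310.6 (inert)
Total out = 303.9 + 475.4 + 310.6 = 1090 kmol.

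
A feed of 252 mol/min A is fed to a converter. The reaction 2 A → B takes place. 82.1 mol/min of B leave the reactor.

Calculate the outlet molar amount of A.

For B: n = n₀ + 1ξ → 82.1 = 0 + 1ξ, giving ξ = 82.1 mol/min.
Outlet amounts (n = n₀ + ν ξ):
  A: 252 − 2(82.1) = 87.8
  B: 0 + 1(82.1) = 82.1

87.8 mol/min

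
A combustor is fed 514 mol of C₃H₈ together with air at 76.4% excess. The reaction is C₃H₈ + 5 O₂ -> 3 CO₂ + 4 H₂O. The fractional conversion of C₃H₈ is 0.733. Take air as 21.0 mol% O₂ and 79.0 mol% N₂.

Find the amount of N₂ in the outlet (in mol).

Stoichiometric O₂ = 5 × 514 = 2570 mol; O₂ fed = 2570 × 1.764 = 4533 mol.
N₂ fed = 4533 × 79/21 = 17050 mol.
Fuel reacted = 0.733 × 514 → ξ = 376.8 mol.
Outlet (n = n₀ + ν ξ):
  C₃H₈: 514 − 1(376.8) = 137.2
  O₂: 4533 − 5(376.8) = 2650
  N₂: 17050 (inert)
  CO₂: 0 + 3(376.8) = 1130
  H₂O: 0 + 4(376.8) = 1507

17100 mol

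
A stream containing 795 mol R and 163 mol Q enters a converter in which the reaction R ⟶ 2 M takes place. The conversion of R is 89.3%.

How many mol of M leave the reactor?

R reacted = 0.893 × 795 = 709.9 mol; ν_R = −1, so ξ = 709.9/1 = 709.9 mol.
Outlet amounts (n = n₀ + ν ξ):
  R: 795 − 1(709.9) = 85.06
  M: 0 + 2(709.9) = 1420
  Q: 163 (inert)

1420 mol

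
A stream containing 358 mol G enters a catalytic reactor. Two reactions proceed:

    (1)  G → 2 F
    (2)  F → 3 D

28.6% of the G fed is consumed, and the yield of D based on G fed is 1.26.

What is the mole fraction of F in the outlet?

0.0715

Conversion of G: G consumed = 1ξ₁ = 0.286 × 358 → ξ₁ = 102.4 mol.
Yield of D: 3ξ₂ / 358 = 1.26 → ξ₂ = 150.4 mol.
Outlet amounts (n = n₀ + Σ ν·ξ):
  G: 358 − 1(102.4) = 255.6
  F: 0 + 2(102.4) − 1(150.4) = 54.42
  D: 0 + 3(150.4) = 451.1
Total out = 761.1 mol; y_F = 54.42 / 761.1 = 0.0715.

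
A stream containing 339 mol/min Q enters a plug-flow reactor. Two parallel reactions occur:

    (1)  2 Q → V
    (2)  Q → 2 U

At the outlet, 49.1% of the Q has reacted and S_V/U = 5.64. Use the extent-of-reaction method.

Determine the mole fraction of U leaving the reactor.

0.053

Conversion of Q: Q consumed = 0.491 × 339 = 166.4 mol/min = 2ξ₁ + 1ξ₂.
Selectivity: 1ξ₁ / (2ξ₂) = 5.64 → ξ₁ = 11.28 ξ₂.
Substitute: (2·11.28 + 1) ξ₂ = 166.4 → ξ₂ = 7.065 mol/min, ξ₁ = 79.69 mol/min.
Outlet amounts (n = n₀ + Σ ν·ξ):
  Q: 339 − 2(79.69) − 1(7.065) = 172.6
  V: 0 + 1(79.69) = 79.69
  U: 0 + 2(7.065) = 14.13
Total out = 266.4 mol/min; y_U = 14.13 / 266.4 = 0.05305.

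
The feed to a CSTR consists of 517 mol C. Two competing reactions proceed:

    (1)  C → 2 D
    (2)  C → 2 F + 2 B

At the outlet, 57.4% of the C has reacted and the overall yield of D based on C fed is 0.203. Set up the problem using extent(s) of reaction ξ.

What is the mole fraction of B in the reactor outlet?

0.375

Yield of D: 2ξ₁ / 517 = 0.203 → ξ₁ = 52.48 mol.
Conversion of C: 1ξ₁ + 1ξ₂ = 0.574 × 517 = 296.8 → ξ₂ = 244.3 mol.
Outlet amounts (n = n₀ + Σ ν·ξ):
  C: 517 − 1(52.48) − 1(244.3) = 220.2
  D: 0 + 2(52.48) = 105
  F: 0 + 2(244.3) = 488.6
  B: 0 + 2(244.3) = 488.6
Total out = 1302 mol; y_B = 488.6 / 1302 = 0.3751.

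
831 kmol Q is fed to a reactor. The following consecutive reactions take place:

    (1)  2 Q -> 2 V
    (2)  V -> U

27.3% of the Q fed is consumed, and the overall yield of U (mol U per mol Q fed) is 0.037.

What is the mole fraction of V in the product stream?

0.236

Conversion of Q: Q consumed = 2ξ₁ = 0.273 × 831 → ξ₁ = 113.4 kmol.
Yield of U: 1ξ₂ / 831 = 0.037 → ξ₂ = 30.75 kmol.
Outlet amounts (n = n₀ + Σ ν·ξ):
  Q: 831 − 2(113.4) = 604.1
  V: 0 + 2(113.4) − 1(30.75) = 196.1
  U: 0 + 1(30.75) = 30.75
Total out = 831 kmol; y_V = 196.1 / 831 = 0.236.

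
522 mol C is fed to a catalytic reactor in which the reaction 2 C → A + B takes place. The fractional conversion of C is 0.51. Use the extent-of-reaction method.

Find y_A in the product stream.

C reacted = 0.51 × 522 = 266.2 mol; ν_C = −2, so ξ = 266.2/2 = 133.1 mol.
Outlet amounts (n = n₀ + ν ξ):
  C: 522 − 2(133.1) = 255.8
  A: 0 + 1(133.1) = 133.1
  B: 0 + 1(133.1) = 133.1
Total out = 522 mol; y_A = 133.1 / 522 = 0.255.

0.255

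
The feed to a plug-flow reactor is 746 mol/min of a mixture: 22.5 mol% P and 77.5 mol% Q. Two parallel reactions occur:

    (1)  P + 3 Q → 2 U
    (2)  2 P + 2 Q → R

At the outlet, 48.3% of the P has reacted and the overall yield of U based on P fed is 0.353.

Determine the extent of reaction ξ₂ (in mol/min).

ξ₂ = 25.7 mol/min

Yield of U: 2ξ₁ / 167.8 = 0.353 → ξ₁ = 29.63 mol/min.
Conversion of P: 1ξ₁ + 2ξ₂ = 0.483 × 167.8 = 81.07 → ξ₂ = 25.72 mol/min.
Outlet amounts (n = n₀ + Σ ν·ξ):
  P: 167.8 − 1(29.63) − 2(25.72) = 86.78
  Q: 578.1 − 3(29.63) − 2(25.72) = 437.8
  U: 0 + 2(29.63) = 59.25
  R: 0 + 1(25.72) = 25.72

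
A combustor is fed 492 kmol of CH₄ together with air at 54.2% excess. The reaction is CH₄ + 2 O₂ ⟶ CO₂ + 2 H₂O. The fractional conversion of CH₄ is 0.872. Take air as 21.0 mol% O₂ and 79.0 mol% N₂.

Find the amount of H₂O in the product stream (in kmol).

Stoichiometric O₂ = 2 × 492 = 984 kmol; O₂ fed = 984 × 1.542 = 1517 kmol.
N₂ fed = 1517 × 79/21 = 5708 kmol.
Fuel reacted = 0.872 × 492 → ξ = 429 kmol.
Outlet (n = n₀ + ν ξ):
  CH₄: 492 − 1(429) = 62.98
  O₂: 1517 − 2(429) = 659.3
  N₂: 5708 (inert)
  CO₂: 0 + 1(429) = 429
  H₂O: 0 + 2(429) = 858

858 kmol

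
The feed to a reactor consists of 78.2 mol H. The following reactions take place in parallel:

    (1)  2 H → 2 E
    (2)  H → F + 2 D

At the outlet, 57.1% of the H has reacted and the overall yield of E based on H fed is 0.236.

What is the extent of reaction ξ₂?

Yield of E: 2ξ₁ / 78.2 = 0.236 → ξ₁ = 9.228 mol.
Conversion of H: 2ξ₁ + 1ξ₂ = 0.571 × 78.2 = 44.65 → ξ₂ = 26.2 mol.
Outlet amounts (n = n₀ + Σ ν·ξ):
  H: 78.2 − 2(9.228) − 1(26.2) = 33.55
  E: 0 + 2(9.228) = 18.46
  F: 0 + 1(26.2) = 26.2
  D: 0 + 2(26.2) = 52.39

ξ₂ = 26.2 mol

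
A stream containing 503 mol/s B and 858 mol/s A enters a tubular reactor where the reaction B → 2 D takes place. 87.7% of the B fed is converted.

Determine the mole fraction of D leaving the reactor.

B reacted = 0.877 × 503 = 441.1 mol/s; ν_B = −1, so ξ = 441.1/1 = 441.1 mol/s.
Outlet amounts (n = n₀ + ν ξ):
  B: 503 − 1(441.1) = 61.87
  D: 0 + 2(441.1) = 882.3
  A: 858 (inert)
Total out = 1802 mol/s; y_D = 882.3 / 1802 = 0.4896.

0.49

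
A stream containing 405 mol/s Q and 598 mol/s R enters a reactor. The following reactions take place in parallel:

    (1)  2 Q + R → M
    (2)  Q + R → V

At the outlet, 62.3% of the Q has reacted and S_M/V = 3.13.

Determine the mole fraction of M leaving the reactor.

0.145

Conversion of Q: Q consumed = 0.623 × 405 = 252.3 mol/s = 2ξ₁ + 1ξ₂.
Selectivity: 1ξ₁ / (1ξ₂) = 3.13 → ξ₁ = 3.13 ξ₂.
Substitute: (2·3.13 + 1) ξ₂ = 252.3 → ξ₂ = 34.75 mol/s, ξ₁ = 108.8 mol/s.
Outlet amounts (n = n₀ + Σ ν·ξ):
  Q: 405 − 2(108.8) − 1(34.75) = 152.7
  R: 598 − 1(108.8) − 1(34.75) = 454.5
  M: 0 + 1(108.8) = 108.8
  V: 0 + 1(34.75) = 34.75
Total out = 750.7 mol/s; y_M = 108.8 / 750.7 = 0.1449.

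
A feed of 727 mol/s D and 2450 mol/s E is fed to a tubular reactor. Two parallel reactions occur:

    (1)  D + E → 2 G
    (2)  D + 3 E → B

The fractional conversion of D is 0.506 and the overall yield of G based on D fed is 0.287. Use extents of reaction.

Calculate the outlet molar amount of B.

Yield of G: 2ξ₁ / 727 = 0.287 → ξ₁ = 104.3 mol/s.
Conversion of D: 1ξ₁ + 1ξ₂ = 0.506 × 727 = 367.9 → ξ₂ = 263.5 mol/s.
Outlet amounts (n = n₀ + Σ ν·ξ):
  D: 727 − 1(104.3) − 1(263.5) = 359.1
  E: 2450 − 1(104.3) − 3(263.5) = 1555
  G: 0 + 2(104.3) = 208.6
  B: 0 + 1(263.5) = 263.5

264 mol/s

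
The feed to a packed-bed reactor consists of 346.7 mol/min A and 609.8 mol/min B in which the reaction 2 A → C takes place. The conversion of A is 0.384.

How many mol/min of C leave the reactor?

A reacted = 0.384 × 346.7 = 133.1 mol/min; ν_A = −2, so ξ = 133.1/2 = 66.57 mol/min.
Outlet amounts (n = n₀ + ν ξ):
  A: 346.7 − 2(66.57) = 213.6
  C: 0 + 1(66.57) = 66.57
  B: 609.8 (inert)

66.6 mol/min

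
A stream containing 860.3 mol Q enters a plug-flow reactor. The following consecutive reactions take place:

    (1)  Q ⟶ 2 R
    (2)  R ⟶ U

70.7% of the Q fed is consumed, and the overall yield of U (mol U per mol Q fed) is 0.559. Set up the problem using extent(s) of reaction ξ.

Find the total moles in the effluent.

Conversion of Q: Q consumed = 1ξ₁ = 0.707 × 860.3 → ξ₁ = 608.2 mol.
Yield of U: 1ξ₂ / 860.3 = 0.559 → ξ₂ = 480.9 mol.
Outlet amounts (n = n₀ + Σ ν·ξ):
  Q: 860.3 − 1(608.2) = 252.1
  R: 0 + 2(608.2) − 1(480.9) = 735.6
  U: 0 + 1(480.9) = 480.9
Total out = 252.1 + 735.6 + 480.9 = 1469 mol.

1470 mol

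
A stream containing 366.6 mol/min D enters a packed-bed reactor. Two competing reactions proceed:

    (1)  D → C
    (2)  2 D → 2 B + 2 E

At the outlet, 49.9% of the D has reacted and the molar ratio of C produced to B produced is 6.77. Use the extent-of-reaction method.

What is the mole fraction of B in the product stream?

0.0603

Conversion of D: D consumed = 0.499 × 366.6 = 182.9 mol/min = 1ξ₁ + 2ξ₂.
Selectivity: 1ξ₁ / (2ξ₂) = 6.77 → ξ₁ = 13.54 ξ₂.
Substitute: (1·13.54 + 2) ξ₂ = 182.9 → ξ₂ = 11.77 mol/min, ξ₁ = 159.4 mol/min.
Outlet amounts (n = n₀ + Σ ν·ξ):
  D: 366.6 − 1(159.4) − 2(11.77) = 183.7
  C: 0 + 1(159.4) = 159.4
  B: 0 + 2(11.77) = 23.54
  E: 0 + 2(11.77) = 23.54
Total out = 390.1 mol/min; y_B = 23.54 / 390.1 = 0.06035.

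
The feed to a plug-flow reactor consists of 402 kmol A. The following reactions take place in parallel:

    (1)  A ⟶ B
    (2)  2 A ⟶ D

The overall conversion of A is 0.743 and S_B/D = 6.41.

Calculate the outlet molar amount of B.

Conversion of A: A consumed = 0.743 × 402 = 298.7 kmol = 1ξ₁ + 2ξ₂.
Selectivity: 1ξ₁ / (1ξ₂) = 6.41 → ξ₁ = 6.41 ξ₂.
Substitute: (1·6.41 + 2) ξ₂ = 298.7 → ξ₂ = 35.52 kmol, ξ₁ = 227.7 kmol.
Outlet amounts (n = n₀ + Σ ν·ξ):
  A: 402 − 1(227.7) − 2(35.52) = 103.3
  B: 0 + 1(227.7) = 227.7
  D: 0 + 1(35.52) = 35.52

228 kmol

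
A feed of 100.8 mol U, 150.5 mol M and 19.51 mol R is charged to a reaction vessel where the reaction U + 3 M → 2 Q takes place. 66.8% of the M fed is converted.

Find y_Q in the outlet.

M reacted = 0.668 × 150.5 = 100.5 mol; ν_M = −3, so ξ = 100.5/3 = 33.51 mol.
Outlet amounts (n = n₀ + ν ξ):
  U: 100.8 − 1(33.51) = 67.29
  M: 150.5 − 3(33.51) = 49.97
  Q: 0 + 2(33.51) = 67.02
  R: 19.51 (inert)
Total out = 203.8 mol; y_Q = 67.02 / 203.8 = 0.3289.

0.329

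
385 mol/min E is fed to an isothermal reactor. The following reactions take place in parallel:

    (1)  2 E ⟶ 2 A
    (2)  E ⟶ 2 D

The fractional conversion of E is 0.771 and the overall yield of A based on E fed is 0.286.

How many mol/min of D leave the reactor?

373 mol/min

Yield of A: 2ξ₁ / 385 = 0.286 → ξ₁ = 55.05 mol/min.
Conversion of E: 2ξ₁ + 1ξ₂ = 0.771 × 385 = 296.8 → ξ₂ = 186.7 mol/min.
Outlet amounts (n = n₀ + Σ ν·ξ):
  E: 385 − 2(55.05) − 1(186.7) = 88.17
  A: 0 + 2(55.05) = 110.1
  D: 0 + 2(186.7) = 373.4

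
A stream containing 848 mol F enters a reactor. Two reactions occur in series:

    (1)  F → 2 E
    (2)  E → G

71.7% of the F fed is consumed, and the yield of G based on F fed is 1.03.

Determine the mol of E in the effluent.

343 mol

Conversion of F: F consumed = 1ξ₁ = 0.717 × 848 → ξ₁ = 608 mol.
Yield of G: 1ξ₂ / 848 = 1.03 → ξ₂ = 873.4 mol.
Outlet amounts (n = n₀ + Σ ν·ξ):
  F: 848 − 1(608) = 240
  E: 0 + 2(608) − 1(873.4) = 342.6
  G: 0 + 1(873.4) = 873.4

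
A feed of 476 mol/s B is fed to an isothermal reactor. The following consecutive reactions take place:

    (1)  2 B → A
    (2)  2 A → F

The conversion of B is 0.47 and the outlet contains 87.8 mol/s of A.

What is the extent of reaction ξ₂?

ξ₂ = 12 mol/s

Conversion of B: B consumed = 2ξ₁ = 0.47 × 476 → ξ₁ = 111.9 mol/s.
A balance: n_A = 0 + 1ξ₁ − 2ξ₂ = 87.8 → ξ₂ = (1·111.9 − 87.8)/2 = 12.03 mol/s.
Outlet amounts (n = n₀ + Σ ν·ξ):
  B: 476 − 2(111.9) = 252.3
  A: 0 + 1(111.9) − 2(12.03) = 87.8
  F: 0 + 1(12.03) = 12.03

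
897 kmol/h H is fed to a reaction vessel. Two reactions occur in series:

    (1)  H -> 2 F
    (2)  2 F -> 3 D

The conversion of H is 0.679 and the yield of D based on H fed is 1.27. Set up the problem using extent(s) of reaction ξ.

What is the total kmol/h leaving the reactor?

1890 kmol/h

Conversion of H: H consumed = 1ξ₁ = 0.679 × 897 → ξ₁ = 609.1 kmol/h.
Yield of D: 3ξ₂ / 897 = 1.27 → ξ₂ = 379.7 kmol/h.
Outlet amounts (n = n₀ + Σ ν·ξ):
  H: 897 − 1(609.1) = 287.9
  F: 0 + 2(609.1) − 2(379.7) = 458.7
  D: 0 + 3(379.7) = 1139
Total out = 287.9 + 458.7 + 1139 = 1886 kmol/h.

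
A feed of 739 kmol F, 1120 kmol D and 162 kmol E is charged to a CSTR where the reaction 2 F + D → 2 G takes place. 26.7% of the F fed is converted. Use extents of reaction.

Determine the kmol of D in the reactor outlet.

F reacted = 0.267 × 739 = 197.3 kmol; ν_F = −2, so ξ = 197.3/2 = 98.66 kmol.
Outlet amounts (n = n₀ + ν ξ):
  F: 739 − 2(98.66) = 541.7
  D: 1120 − 1(98.66) = 1021
  G: 0 + 2(98.66) = 197.3
  E: 162 (inert)

1020 kmol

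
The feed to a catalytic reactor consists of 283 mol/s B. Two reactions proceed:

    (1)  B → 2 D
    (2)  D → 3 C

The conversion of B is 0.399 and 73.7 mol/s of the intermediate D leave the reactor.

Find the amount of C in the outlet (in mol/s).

456 mol/s

Conversion of B: B consumed = 1ξ₁ = 0.399 × 283 → ξ₁ = 112.9 mol/s.
D balance: n_D = 0 + 2ξ₁ − 1ξ₂ = 73.7 → ξ₂ = (2·112.9 − 73.7)/1 = 152.1 mol/s.
Outlet amounts (n = n₀ + Σ ν·ξ):
  B: 283 − 1(112.9) = 170.1
  D: 0 + 2(112.9) − 1(152.1) = 73.7
  C: 0 + 3(152.1) = 456.4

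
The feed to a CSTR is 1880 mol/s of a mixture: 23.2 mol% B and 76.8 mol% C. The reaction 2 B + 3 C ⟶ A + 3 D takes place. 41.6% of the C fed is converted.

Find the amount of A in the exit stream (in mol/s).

200 mol/s

C reacted = 0.416 × 1444 = 600.6 mol/s; ν_C = −3, so ξ = 600.6/3 = 200.2 mol/s.
Outlet amounts (n = n₀ + ν ξ):
  B: 436.2 − 2(200.2) = 35.74
  C: 1444 − 3(200.2) = 843.2
  A: 0 + 1(200.2) = 200.2
  D: 0 + 3(200.2) = 600.6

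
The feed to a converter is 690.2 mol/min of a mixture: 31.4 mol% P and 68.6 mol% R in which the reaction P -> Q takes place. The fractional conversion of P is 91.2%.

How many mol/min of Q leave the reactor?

198 mol/min

P reacted = 0.912 × 216.7 = 197.7 mol/min; ν_P = −1, so ξ = 197.7/1 = 197.7 mol/min.
Outlet amounts (n = n₀ + ν ξ):
  P: 216.7 − 1(197.7) = 19.07
  Q: 0 + 1(197.7) = 197.7
  R: 473.5 (inert)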